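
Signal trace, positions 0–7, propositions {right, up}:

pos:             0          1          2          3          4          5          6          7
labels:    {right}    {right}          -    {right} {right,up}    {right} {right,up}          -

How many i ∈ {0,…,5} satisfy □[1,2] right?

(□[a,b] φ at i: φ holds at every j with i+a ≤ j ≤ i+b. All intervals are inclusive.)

3

Evaluate at each i in [0,5]:
  i=0: ✗ (fails at j=2)
  i=1: ✗ (fails at j=2)
  i=2: ✓ (all of [3,4])
  i=3: ✓ (all of [4,5])
  i=4: ✓ (all of [5,6])
  i=5: ✗ (fails at j=7)
Positions where it holds: {2, 3, 4} → 3.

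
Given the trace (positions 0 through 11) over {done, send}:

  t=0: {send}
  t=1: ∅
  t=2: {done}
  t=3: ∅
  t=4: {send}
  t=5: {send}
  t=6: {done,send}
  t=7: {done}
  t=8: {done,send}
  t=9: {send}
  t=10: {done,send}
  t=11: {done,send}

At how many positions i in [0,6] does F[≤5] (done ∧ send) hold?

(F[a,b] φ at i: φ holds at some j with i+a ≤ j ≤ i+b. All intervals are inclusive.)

6

Evaluate at each i in [0,6]:
  i=0: ✗ (none in [0,5])
  i=1: ✓ (witness j=6)
  i=2: ✓ (witness j=6)
  i=3: ✓ (witness j=6)
  i=4: ✓ (witness j=6)
  i=5: ✓ (witness j=6)
  i=6: ✓ (witness j=6)
Positions where it holds: {1, 2, 3, 4, 5, 6} → 6.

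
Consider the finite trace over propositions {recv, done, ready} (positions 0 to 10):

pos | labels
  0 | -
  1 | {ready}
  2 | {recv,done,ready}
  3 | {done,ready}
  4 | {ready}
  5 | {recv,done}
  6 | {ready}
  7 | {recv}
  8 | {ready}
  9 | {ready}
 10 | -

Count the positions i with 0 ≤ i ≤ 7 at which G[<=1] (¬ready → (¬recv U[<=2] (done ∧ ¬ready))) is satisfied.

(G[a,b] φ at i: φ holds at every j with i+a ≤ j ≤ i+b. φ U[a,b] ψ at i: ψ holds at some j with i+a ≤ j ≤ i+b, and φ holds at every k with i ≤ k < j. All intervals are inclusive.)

5

Evaluate at each i in [0,7]:
  i=0: ✗ (fails at j=0)
  i=1: ✓ (all of [1,2])
  i=2: ✓ (all of [2,3])
  i=3: ✓ (all of [3,4])
  i=4: ✓ (all of [4,5])
  i=5: ✓ (all of [5,6])
  i=6: ✗ (fails at j=7)
  i=7: ✗ (fails at j=7)
Positions where it holds: {1, 2, 3, 4, 5} → 5.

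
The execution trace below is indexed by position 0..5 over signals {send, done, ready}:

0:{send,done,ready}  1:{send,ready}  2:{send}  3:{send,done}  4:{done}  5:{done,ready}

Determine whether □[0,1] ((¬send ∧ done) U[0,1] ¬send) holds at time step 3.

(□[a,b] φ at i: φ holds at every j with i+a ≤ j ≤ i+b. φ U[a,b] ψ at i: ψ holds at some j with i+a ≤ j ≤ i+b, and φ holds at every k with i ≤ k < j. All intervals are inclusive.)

False

Check ((¬send ∧ done) U[0,1] ¬send) at every j in [3,4]:
  j=3: fails
  j=4: holds
Fails at j=3 → formula fails.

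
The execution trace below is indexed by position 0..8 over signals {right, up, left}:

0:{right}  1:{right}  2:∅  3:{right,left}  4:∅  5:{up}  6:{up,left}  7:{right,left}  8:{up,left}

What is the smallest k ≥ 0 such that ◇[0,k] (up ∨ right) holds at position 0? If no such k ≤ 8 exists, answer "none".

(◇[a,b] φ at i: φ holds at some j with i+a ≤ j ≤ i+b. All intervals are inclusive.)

Scan j = 0,1,… for (up ∨ right):
  j=0: holds
First hit at j=0, so smallest k = 0-0 = 0.

0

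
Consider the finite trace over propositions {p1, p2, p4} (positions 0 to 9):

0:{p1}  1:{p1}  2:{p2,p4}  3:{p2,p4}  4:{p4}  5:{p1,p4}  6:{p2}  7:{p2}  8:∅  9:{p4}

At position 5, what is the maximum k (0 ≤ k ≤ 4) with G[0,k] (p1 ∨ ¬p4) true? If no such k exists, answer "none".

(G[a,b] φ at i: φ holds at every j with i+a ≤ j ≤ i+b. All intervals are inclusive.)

3

(p1 ∨ ¬p4) must hold from j=5 onward; find where it first fails.
  j=5: holds
  j=6: holds
  j=7: holds
  j=8: holds
  j=9: fails
Holds on [5,8], so largest k = 3.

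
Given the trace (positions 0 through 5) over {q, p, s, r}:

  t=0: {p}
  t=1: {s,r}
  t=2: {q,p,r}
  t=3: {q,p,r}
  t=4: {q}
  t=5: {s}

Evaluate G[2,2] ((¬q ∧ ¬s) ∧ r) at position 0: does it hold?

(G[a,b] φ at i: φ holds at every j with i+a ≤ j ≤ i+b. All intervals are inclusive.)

Check ((¬q ∧ ¬s) ∧ r) at every j in [2,2]:
  j=2: false
Fails at j=2 → formula fails.

False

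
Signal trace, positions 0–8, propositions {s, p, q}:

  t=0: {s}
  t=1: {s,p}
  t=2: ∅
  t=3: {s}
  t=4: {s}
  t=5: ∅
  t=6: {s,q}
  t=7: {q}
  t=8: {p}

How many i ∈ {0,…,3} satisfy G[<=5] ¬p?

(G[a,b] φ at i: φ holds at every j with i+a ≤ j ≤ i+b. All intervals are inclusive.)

Evaluate at each i in [0,3]:
  i=0: ✗ (fails at j=1)
  i=1: ✗ (fails at j=1)
  i=2: ✓ (all of [2,7])
  i=3: ✗ (fails at j=8)
Positions where it holds: {2} → 1.

1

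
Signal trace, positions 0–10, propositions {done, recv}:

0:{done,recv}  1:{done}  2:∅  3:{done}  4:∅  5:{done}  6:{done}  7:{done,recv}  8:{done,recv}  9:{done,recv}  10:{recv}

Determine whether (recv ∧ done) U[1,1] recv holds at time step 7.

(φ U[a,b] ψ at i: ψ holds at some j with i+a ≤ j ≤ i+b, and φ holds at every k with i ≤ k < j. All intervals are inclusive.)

Holds

Need some j in [8,8] with recv, and (recv ∧ done) at every k in [7,j-1].
  j=8: recv holds; (recv ∧ done) holds at every k in [7,7] → satisfied.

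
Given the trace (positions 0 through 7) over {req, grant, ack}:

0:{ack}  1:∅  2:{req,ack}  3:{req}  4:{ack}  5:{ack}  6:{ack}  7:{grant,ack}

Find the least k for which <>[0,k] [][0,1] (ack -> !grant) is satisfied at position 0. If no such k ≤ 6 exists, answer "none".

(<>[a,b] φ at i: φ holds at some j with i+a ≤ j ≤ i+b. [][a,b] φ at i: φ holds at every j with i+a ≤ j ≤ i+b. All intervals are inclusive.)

0

Scan j = 0,1,… for [][0,1] (ack -> !grant):
  j=0: holds
First hit at j=0, so smallest k = 0-0 = 0.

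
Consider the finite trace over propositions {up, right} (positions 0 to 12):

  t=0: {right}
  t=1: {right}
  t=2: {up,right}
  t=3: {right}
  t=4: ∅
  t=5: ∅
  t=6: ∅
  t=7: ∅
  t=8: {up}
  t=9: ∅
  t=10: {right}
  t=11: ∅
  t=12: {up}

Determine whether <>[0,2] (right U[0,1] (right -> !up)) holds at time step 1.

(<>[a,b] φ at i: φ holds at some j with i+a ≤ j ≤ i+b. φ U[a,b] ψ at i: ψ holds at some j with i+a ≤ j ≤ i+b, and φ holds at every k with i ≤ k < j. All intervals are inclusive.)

Check (right U[0,1] (right -> !up)) at each j in [1,3]:
  j=1: holds
  j=2: holds
  j=3: holds
Found at j=1 → formula holds.

Yes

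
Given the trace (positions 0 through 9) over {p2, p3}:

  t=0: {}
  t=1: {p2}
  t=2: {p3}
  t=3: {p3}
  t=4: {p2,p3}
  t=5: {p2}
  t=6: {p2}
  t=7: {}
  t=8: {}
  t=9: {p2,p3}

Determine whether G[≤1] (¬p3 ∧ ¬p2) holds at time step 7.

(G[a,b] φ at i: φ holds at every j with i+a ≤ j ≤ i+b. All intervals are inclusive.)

Check (¬p3 ∧ ¬p2) at every j in [7,8]:
  j=7: true
  j=8: true
All positions satisfy it → formula holds.

True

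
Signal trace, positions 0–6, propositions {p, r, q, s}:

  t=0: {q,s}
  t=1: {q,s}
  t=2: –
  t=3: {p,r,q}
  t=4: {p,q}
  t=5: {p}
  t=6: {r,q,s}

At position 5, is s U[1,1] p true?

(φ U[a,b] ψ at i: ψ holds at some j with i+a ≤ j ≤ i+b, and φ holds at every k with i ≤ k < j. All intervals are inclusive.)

Need some j in [6,6] with p, and s at every k in [5,j-1].
  j=6: p false.
No j in the window works → until fails.

No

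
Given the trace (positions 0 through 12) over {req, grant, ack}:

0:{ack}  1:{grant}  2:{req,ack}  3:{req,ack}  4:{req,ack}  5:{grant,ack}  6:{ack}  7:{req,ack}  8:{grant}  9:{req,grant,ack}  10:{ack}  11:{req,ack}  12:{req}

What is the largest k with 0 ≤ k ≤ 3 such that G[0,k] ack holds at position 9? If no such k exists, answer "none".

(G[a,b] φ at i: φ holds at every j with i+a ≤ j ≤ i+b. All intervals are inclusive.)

ack must hold from j=9 onward; find where it first fails.
  j=9: holds
  j=10: holds
  j=11: holds
  j=12: fails
Holds on [9,11], so largest k = 2.

2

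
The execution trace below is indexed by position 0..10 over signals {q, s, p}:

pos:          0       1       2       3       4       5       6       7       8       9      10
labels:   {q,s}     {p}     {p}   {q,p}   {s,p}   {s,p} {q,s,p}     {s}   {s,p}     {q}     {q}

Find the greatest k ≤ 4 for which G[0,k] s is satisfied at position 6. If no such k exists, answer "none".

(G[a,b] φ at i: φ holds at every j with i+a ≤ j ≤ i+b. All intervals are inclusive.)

s must hold from j=6 onward; find where it first fails.
  j=6: holds
  j=7: holds
  j=8: holds
  j=9: fails
Holds on [6,8], so largest k = 2.

2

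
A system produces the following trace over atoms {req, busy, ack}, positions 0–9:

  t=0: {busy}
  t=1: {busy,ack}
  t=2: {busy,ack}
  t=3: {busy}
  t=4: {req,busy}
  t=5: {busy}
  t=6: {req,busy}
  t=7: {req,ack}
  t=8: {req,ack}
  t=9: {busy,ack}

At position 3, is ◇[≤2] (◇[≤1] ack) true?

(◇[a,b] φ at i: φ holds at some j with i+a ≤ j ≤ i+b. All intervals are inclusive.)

False

Check ◇[≤1] ack at each j in [3,5]:
  j=3: fails (none in [3,4])
  j=4: fails (none in [4,5])
  j=5: fails (none in [5,6])
No position in the window satisfies it → formula fails.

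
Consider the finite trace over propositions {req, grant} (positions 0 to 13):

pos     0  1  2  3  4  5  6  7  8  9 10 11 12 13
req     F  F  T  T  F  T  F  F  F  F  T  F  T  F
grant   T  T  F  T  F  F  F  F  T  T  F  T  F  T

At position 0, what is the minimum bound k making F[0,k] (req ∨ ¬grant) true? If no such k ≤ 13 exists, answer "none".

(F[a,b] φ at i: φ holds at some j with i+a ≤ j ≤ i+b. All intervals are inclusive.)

2

Scan j = 0,1,… for (req ∨ ¬grant):
  j=0: fails
  j=1: fails
  j=2: holds
First hit at j=2, so smallest k = 2-0 = 2.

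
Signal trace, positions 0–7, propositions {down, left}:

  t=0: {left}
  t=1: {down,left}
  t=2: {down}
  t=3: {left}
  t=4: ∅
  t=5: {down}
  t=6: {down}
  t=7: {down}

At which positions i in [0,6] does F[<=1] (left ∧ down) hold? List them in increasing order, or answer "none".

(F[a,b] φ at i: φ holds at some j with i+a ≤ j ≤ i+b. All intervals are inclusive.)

0, 1

Evaluate at each i in [0,6]:
  i=0: ✓ (witness j=1)
  i=1: ✓ (witness j=1)
  i=2: ✗ (none in [2,3])
  i=3: ✗ (none in [3,4])
  i=4: ✗ (none in [4,5])
  i=5: ✗ (none in [5,6])
  i=6: ✗ (none in [6,7])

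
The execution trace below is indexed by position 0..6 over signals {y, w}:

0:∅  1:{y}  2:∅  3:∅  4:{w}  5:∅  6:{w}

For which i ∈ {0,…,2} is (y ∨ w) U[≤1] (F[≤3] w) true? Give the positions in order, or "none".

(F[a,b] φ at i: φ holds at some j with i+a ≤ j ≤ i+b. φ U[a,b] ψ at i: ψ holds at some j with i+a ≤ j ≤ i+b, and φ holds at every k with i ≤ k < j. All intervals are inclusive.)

1, 2

Evaluate at each i in [0,2]:
  i=0: ✗ (lhs fails at k=0 before rhs at j=1)
  i=1: ✓ (rhs at j=1)
  i=2: ✓ (rhs at j=2)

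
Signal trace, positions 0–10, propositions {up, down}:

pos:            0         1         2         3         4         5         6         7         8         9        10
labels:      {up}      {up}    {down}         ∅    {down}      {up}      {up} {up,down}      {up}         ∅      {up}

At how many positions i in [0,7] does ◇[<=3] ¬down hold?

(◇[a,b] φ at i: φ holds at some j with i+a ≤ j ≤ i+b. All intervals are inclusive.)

8

Evaluate at each i in [0,7]:
  i=0: ✓ (witness j=0)
  i=1: ✓ (witness j=1)
  i=2: ✓ (witness j=3)
  i=3: ✓ (witness j=3)
  i=4: ✓ (witness j=5)
  i=5: ✓ (witness j=5)
  i=6: ✓ (witness j=6)
  i=7: ✓ (witness j=8)
Positions where it holds: {0, 1, 2, 3, 4, 5, 6, 7} → 8.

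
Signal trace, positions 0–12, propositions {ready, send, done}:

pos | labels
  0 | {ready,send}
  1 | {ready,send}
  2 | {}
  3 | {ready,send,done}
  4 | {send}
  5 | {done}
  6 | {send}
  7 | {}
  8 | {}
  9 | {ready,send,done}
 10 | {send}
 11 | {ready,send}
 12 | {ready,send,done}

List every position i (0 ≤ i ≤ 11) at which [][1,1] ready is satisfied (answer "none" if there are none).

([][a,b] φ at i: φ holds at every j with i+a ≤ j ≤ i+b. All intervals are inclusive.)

0, 2, 8, 10, 11

Evaluate at each i in [0,11]:
  i=0: ✓ (all of [1,1])
  i=1: ✗ (fails at j=2)
  i=2: ✓ (all of [3,3])
  i=3: ✗ (fails at j=4)
  i=4: ✗ (fails at j=5)
  i=5: ✗ (fails at j=6)
  i=6: ✗ (fails at j=7)
  i=7: ✗ (fails at j=8)
  i=8: ✓ (all of [9,9])
  i=9: ✗ (fails at j=10)
  i=10: ✓ (all of [11,11])
  i=11: ✓ (all of [12,12])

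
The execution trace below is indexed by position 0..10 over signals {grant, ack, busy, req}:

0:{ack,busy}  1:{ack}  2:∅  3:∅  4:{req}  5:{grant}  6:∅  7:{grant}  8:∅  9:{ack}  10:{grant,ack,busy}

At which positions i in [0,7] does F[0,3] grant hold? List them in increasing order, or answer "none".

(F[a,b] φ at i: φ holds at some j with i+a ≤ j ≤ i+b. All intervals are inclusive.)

Evaluate at each i in [0,7]:
  i=0: ✗ (none in [0,3])
  i=1: ✗ (none in [1,4])
  i=2: ✓ (witness j=5)
  i=3: ✓ (witness j=5)
  i=4: ✓ (witness j=5)
  i=5: ✓ (witness j=5)
  i=6: ✓ (witness j=7)
  i=7: ✓ (witness j=7)

2, 3, 4, 5, 6, 7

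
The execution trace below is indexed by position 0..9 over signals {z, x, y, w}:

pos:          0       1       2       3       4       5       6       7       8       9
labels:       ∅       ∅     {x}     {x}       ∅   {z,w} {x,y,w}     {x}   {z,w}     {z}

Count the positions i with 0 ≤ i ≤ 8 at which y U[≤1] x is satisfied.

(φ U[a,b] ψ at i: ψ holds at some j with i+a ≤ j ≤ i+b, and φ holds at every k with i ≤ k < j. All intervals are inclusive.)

4

Evaluate at each i in [0,8]:
  i=0: ✗ (no rhs in [0,1])
  i=1: ✗ (lhs fails at k=1 before rhs at j=2)
  i=2: ✓ (rhs at j=2)
  i=3: ✓ (rhs at j=3)
  i=4: ✗ (no rhs in [4,5])
  i=5: ✗ (lhs fails at k=5 before rhs at j=6)
  i=6: ✓ (rhs at j=6)
  i=7: ✓ (rhs at j=7)
  i=8: ✗ (no rhs in [8,9])
Positions where it holds: {2, 3, 6, 7} → 4.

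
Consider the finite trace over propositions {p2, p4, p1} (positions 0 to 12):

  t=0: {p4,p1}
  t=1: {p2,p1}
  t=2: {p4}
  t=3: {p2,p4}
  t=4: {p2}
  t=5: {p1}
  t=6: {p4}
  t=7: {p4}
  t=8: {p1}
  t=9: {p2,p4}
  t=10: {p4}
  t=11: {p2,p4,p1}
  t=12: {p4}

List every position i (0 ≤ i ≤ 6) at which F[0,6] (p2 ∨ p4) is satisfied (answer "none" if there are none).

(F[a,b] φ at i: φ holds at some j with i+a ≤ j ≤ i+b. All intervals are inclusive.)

Evaluate at each i in [0,6]:
  i=0: ✓ (witness j=0)
  i=1: ✓ (witness j=1)
  i=2: ✓ (witness j=2)
  i=3: ✓ (witness j=3)
  i=4: ✓ (witness j=4)
  i=5: ✓ (witness j=6)
  i=6: ✓ (witness j=6)

0, 1, 2, 3, 4, 5, 6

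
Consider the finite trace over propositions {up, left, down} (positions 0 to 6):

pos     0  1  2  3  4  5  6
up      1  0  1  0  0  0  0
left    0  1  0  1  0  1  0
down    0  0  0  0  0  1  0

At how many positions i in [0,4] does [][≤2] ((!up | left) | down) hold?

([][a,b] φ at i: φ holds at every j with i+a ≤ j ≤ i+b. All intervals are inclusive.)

Evaluate at each i in [0,4]:
  i=0: ✗ (fails at j=0)
  i=1: ✗ (fails at j=2)
  i=2: ✗ (fails at j=2)
  i=3: ✓ (all of [3,5])
  i=4: ✓ (all of [4,6])
Positions where it holds: {3, 4} → 2.

2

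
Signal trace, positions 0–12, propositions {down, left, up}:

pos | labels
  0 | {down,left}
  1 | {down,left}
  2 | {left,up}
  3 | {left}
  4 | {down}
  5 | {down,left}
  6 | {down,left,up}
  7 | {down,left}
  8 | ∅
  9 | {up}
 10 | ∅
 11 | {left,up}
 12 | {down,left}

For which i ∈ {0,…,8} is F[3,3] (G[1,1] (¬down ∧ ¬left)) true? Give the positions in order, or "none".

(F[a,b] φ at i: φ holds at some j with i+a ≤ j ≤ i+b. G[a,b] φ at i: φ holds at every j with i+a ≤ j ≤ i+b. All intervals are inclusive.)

4, 5, 6

Evaluate at each i in [0,8]:
  i=0: ✗ (none in [3,3])
  i=1: ✗ (none in [4,4])
  i=2: ✗ (none in [5,5])
  i=3: ✗ (none in [6,6])
  i=4: ✓ (witness j=7)
  i=5: ✓ (witness j=8)
  i=6: ✓ (witness j=9)
  i=7: ✗ (none in [10,10])
  i=8: ✗ (none in [11,11])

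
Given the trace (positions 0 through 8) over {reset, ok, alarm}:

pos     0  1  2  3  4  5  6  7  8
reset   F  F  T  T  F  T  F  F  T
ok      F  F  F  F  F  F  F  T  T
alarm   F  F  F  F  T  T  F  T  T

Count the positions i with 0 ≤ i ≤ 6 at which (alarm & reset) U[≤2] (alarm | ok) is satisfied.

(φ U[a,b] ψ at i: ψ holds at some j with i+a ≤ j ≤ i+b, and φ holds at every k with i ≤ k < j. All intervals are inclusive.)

Evaluate at each i in [0,6]:
  i=0: ✗ (no rhs in [0,2])
  i=1: ✗ (no rhs in [1,3])
  i=2: ✗ (lhs fails at k=2 before rhs at j=4)
  i=3: ✗ (lhs fails at k=3 before rhs at j=4)
  i=4: ✓ (rhs at j=4)
  i=5: ✓ (rhs at j=5)
  i=6: ✗ (lhs fails at k=6 before rhs at j=7)
Positions where it holds: {4, 5} → 2.

2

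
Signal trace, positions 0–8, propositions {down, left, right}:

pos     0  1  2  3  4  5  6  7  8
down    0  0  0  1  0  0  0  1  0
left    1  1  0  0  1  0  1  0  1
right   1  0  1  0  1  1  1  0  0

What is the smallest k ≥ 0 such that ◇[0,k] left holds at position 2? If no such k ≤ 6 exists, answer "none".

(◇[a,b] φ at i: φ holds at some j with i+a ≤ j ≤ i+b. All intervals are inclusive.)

2

Scan j = 2,3,… for left:
  j=2: fails
  j=3: fails
  j=4: holds
First hit at j=4, so smallest k = 4-2 = 2.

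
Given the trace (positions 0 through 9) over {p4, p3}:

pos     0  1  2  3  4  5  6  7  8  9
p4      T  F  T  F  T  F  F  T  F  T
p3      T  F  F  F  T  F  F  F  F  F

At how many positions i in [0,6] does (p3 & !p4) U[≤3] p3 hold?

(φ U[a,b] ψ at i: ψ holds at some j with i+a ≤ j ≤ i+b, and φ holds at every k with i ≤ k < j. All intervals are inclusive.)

2

Evaluate at each i in [0,6]:
  i=0: ✓ (rhs at j=0)
  i=1: ✗ (lhs fails at k=1 before rhs at j=4)
  i=2: ✗ (lhs fails at k=2 before rhs at j=4)
  i=3: ✗ (lhs fails at k=3 before rhs at j=4)
  i=4: ✓ (rhs at j=4)
  i=5: ✗ (no rhs in [5,8])
  i=6: ✗ (no rhs in [6,9])
Positions where it holds: {0, 4} → 2.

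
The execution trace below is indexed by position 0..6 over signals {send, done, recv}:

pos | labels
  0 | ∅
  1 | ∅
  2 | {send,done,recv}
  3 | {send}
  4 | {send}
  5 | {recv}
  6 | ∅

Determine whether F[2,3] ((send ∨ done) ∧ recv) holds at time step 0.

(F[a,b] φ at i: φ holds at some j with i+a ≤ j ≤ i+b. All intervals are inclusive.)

True

Check ((send ∨ done) ∧ recv) at each j in [2,3]:
  j=2: true
  j=3: false
Found at j=2 → formula holds.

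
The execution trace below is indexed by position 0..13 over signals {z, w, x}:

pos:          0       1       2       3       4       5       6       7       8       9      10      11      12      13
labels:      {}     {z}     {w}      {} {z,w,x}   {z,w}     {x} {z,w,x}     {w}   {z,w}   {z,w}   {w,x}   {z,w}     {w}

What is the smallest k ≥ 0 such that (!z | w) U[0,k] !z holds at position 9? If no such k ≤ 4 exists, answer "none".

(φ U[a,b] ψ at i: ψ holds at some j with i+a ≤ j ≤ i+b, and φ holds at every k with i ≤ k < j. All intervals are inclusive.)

2

Need earliest j ≥ 9 with !z, and (!z | w) at every k in [9,j-1].
  j=9: rhs fails.
  j=10: rhs fails.
  j=11: rhs holds; lhs holds on [9,10]. k = 2.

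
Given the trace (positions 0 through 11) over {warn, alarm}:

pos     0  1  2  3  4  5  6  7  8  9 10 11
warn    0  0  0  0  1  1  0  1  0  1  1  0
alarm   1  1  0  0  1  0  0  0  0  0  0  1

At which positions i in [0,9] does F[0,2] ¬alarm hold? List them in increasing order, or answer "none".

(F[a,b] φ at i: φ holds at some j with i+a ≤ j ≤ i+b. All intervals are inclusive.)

0, 1, 2, 3, 4, 5, 6, 7, 8, 9

Evaluate at each i in [0,9]:
  i=0: ✓ (witness j=2)
  i=1: ✓ (witness j=2)
  i=2: ✓ (witness j=2)
  i=3: ✓ (witness j=3)
  i=4: ✓ (witness j=5)
  i=5: ✓ (witness j=5)
  i=6: ✓ (witness j=6)
  i=7: ✓ (witness j=7)
  i=8: ✓ (witness j=8)
  i=9: ✓ (witness j=9)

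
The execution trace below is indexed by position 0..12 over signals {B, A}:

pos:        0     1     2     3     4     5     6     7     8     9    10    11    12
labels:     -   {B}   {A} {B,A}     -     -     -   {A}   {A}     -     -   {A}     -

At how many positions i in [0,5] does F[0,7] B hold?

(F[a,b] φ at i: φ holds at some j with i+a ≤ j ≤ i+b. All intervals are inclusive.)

Evaluate at each i in [0,5]:
  i=0: ✓ (witness j=1)
  i=1: ✓ (witness j=1)
  i=2: ✓ (witness j=3)
  i=3: ✓ (witness j=3)
  i=4: ✗ (none in [4,11])
  i=5: ✗ (none in [5,12])
Positions where it holds: {0, 1, 2, 3} → 4.

4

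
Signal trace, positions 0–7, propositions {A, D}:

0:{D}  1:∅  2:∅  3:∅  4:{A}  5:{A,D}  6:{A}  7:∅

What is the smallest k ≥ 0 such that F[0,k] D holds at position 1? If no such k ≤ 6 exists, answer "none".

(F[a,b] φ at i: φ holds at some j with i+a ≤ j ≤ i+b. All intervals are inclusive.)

Scan j = 1,2,… for D:
  j=1: fails
  j=2: fails
  j=3: fails
  j=4: fails
  j=5: holds
First hit at j=5, so smallest k = 5-1 = 4.

4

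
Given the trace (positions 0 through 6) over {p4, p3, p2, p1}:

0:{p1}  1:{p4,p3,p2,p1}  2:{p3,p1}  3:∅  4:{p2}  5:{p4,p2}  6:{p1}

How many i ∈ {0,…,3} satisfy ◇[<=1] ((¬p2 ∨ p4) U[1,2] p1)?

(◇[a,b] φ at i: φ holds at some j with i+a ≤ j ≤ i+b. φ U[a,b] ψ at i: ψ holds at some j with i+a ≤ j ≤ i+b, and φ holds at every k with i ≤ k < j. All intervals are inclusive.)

Evaluate at each i in [0,3]:
  i=0: ✓ (witness j=0)
  i=1: ✓ (witness j=1)
  i=2: ✗ (none in [2,3])
  i=3: ✗ (none in [3,4])
Positions where it holds: {0, 1} → 2.

2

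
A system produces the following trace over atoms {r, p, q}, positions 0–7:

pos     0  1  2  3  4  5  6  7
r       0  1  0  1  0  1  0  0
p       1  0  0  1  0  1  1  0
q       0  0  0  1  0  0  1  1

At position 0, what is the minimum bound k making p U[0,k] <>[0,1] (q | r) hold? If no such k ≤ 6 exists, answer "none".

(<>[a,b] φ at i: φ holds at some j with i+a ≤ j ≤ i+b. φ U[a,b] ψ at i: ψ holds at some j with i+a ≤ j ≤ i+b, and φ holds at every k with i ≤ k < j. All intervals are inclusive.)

0

Need earliest j ≥ 0 with <>[0,1] (q | r), and p at every k in [0,j-1].
  j=0: rhs holds (empty prefix). k = 0.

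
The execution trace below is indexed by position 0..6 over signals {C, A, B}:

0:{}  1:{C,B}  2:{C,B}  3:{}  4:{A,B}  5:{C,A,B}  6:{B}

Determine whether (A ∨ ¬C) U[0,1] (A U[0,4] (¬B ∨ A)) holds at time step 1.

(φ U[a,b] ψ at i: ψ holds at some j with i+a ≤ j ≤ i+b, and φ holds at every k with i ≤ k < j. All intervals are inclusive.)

Need some j in [1,2] with (A U[0,4] (¬B ∨ A)), and (A ∨ ¬C) at every k in [1,j-1].
  j=1: (A U[0,4] (¬B ∨ A)) — fails.
  j=2: (A U[0,4] (¬B ∨ A)) — fails.
No j in the window works → until fails.

Does not hold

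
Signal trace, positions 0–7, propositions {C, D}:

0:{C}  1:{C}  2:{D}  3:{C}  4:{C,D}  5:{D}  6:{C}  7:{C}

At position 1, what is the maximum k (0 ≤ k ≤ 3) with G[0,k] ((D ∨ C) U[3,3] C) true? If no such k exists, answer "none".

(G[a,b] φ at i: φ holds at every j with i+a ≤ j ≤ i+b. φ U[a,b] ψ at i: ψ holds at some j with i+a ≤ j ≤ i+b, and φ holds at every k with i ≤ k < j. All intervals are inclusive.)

0

((D ∨ C) U[3,3] C) must hold from j=1 onward; find where it first fails.
  j=1: holds
  j=2: fails
Holds on [1,1], so largest k = 0.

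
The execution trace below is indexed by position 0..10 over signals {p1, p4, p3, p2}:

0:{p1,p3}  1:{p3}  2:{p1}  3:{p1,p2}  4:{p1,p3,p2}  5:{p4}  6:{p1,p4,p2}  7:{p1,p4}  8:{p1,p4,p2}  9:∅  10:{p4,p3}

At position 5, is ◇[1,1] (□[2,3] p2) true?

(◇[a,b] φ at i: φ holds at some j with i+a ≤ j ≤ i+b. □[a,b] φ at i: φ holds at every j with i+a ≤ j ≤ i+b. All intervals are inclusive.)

Check □[2,3] p2 at each j in [6,6]:
  j=6: fails at 9
No position in the window satisfies it → formula fails.

No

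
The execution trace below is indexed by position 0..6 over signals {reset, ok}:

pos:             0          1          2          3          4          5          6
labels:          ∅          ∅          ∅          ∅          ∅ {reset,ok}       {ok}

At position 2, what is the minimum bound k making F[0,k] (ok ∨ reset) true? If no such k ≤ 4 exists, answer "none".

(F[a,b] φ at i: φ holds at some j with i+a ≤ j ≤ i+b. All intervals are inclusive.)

Scan j = 2,3,… for (ok ∨ reset):
  j=2: fails
  j=3: fails
  j=4: fails
  j=5: holds
First hit at j=5, so smallest k = 5-2 = 3.

3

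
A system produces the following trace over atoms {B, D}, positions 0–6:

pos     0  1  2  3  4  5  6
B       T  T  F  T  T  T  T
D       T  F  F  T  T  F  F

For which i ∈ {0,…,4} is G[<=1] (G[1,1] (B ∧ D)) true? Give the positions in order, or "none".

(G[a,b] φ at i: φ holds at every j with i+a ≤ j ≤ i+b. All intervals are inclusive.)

2

Evaluate at each i in [0,4]:
  i=0: ✗ (fails at j=0)
  i=1: ✗ (fails at j=1)
  i=2: ✓ (all of [2,3])
  i=3: ✗ (fails at j=4)
  i=4: ✗ (fails at j=4)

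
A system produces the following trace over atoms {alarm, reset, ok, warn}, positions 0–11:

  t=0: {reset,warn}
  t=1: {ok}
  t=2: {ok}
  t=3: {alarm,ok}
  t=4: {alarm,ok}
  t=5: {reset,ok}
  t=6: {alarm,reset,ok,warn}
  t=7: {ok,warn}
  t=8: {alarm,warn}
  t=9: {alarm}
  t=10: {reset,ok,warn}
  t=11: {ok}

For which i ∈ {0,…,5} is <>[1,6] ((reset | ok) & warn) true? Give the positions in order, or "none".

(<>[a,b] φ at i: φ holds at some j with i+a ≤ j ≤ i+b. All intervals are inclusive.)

Evaluate at each i in [0,5]:
  i=0: ✓ (witness j=6)
  i=1: ✓ (witness j=6)
  i=2: ✓ (witness j=6)
  i=3: ✓ (witness j=6)
  i=4: ✓ (witness j=6)
  i=5: ✓ (witness j=6)

0, 1, 2, 3, 4, 5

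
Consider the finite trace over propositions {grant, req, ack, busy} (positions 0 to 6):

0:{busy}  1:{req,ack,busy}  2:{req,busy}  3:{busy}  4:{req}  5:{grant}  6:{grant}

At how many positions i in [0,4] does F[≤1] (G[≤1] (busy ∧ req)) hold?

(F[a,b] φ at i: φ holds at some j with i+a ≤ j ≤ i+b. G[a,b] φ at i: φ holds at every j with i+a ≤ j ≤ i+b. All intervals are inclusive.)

2

Evaluate at each i in [0,4]:
  i=0: ✓ (witness j=1)
  i=1: ✓ (witness j=1)
  i=2: ✗ (none in [2,3])
  i=3: ✗ (none in [3,4])
  i=4: ✗ (none in [4,5])
Positions where it holds: {0, 1} → 2.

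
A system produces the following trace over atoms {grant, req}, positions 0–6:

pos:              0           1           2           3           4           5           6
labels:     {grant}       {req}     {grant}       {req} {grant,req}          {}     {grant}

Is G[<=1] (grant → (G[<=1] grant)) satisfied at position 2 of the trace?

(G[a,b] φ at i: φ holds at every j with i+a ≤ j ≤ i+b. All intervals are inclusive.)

No

Check (grant → (G[<=1] grant)) at every j in [2,3]:
  j=2: antecedent true; consequent fails at 3 → ✗
  j=3: antecedent false → ✓
Fails at j=2 → formula fails.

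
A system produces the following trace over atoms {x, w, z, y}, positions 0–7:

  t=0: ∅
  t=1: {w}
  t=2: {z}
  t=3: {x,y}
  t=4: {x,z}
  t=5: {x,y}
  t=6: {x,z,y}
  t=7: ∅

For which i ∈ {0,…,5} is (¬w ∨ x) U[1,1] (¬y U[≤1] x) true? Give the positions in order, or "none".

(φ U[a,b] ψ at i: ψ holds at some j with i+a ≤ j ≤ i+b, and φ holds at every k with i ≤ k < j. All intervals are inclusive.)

Evaluate at each i in [0,5]:
  i=0: ✗ (no rhs in [1,1])
  i=1: ✗ (lhs fails at k=1 before rhs at j=2)
  i=2: ✓ (rhs at j=3; lhs holds on [2,2])
  i=3: ✓ (rhs at j=4; lhs holds on [3,3])
  i=4: ✓ (rhs at j=5; lhs holds on [4,4])
  i=5: ✓ (rhs at j=6; lhs holds on [5,5])

2, 3, 4, 5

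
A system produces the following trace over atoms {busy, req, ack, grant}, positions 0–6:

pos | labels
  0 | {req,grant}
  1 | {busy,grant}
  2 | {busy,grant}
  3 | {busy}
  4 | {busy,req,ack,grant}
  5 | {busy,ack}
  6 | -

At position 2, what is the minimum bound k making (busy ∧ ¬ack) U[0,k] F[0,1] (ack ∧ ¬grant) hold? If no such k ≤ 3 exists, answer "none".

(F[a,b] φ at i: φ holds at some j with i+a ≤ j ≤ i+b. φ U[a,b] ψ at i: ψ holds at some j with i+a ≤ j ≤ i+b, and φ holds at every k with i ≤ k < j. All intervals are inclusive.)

Need earliest j ≥ 2 with F[0,1] (ack ∧ ¬grant), and (busy ∧ ¬ack) at every k in [2,j-1].
  j=2: rhs fails.
  j=3: rhs fails.
  j=4: rhs holds; lhs holds on [2,3]. k = 2.

2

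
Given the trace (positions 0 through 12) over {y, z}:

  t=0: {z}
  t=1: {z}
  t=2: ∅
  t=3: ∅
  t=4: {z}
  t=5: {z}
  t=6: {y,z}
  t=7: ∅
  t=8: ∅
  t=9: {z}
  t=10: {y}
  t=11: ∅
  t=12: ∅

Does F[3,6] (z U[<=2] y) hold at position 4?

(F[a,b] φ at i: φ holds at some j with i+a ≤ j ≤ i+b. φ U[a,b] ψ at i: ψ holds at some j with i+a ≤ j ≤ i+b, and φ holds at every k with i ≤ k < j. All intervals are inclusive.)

Yes

Check (z U[<=2] y) at each j in [7,10]:
  j=7: fails
  j=8: fails
  j=9: holds
  j=10: holds
Found at j=9 → formula holds.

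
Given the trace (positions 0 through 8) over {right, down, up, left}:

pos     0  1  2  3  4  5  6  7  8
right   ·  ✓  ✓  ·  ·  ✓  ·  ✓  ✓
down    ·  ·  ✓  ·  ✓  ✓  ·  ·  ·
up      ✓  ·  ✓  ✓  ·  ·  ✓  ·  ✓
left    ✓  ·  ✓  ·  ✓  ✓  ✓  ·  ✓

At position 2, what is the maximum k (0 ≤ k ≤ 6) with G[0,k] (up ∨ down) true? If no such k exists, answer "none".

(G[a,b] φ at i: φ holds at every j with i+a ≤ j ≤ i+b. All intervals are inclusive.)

(up ∨ down) must hold from j=2 onward; find where it first fails.
  j=2: holds
  j=3: holds
  j=4: holds
  j=5: holds
  j=6: holds
  j=7: fails
Holds on [2,6], so largest k = 4.

4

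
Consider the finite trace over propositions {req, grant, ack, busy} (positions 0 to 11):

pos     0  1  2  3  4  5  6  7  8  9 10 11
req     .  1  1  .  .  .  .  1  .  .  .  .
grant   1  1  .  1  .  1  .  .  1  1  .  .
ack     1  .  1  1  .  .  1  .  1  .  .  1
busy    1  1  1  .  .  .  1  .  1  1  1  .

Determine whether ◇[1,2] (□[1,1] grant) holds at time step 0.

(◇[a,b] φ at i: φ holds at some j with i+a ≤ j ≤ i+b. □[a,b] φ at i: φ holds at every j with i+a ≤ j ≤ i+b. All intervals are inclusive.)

Check □[1,1] grant at each j in [1,2]:
  j=1: fails at 2
  j=2: holds on [3,3]
Found at j=2 → formula holds.

Yes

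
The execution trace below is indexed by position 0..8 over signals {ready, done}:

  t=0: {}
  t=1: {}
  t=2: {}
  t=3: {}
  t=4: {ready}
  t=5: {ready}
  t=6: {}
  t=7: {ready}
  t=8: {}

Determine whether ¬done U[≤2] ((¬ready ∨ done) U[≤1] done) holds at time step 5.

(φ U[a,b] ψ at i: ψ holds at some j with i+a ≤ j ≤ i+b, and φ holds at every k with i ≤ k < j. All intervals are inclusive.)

Does not hold

Need some j in [5,7] with ((¬ready ∨ done) U[≤1] done), and ¬done at every k in [5,j-1].
  j=5: ((¬ready ∨ done) U[≤1] done) — fails.
  j=6: ((¬ready ∨ done) U[≤1] done) — fails.
  j=7: ((¬ready ∨ done) U[≤1] done) — fails.
No j in the window works → until fails.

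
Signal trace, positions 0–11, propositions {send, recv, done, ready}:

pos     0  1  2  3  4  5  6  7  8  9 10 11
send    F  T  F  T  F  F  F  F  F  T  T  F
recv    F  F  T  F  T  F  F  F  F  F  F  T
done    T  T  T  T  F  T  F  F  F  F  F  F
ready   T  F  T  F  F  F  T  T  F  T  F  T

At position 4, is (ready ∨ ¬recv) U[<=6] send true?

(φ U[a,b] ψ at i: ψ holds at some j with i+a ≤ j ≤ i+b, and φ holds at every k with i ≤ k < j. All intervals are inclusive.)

Need some j in [4,10] with send, and (ready ∨ ¬recv) at every k in [4,j-1].
  j=4: send false.
  j=5: send false.
  j=6: send false.
  j=7: send false.
  j=8: send false.
  j=9: send holds, but (ready ∨ ¬recv) fails at k=4 → not this j.
  j=10: send holds, but (ready ∨ ¬recv) fails at k=4 → not this j.
No j in the window works → until fails.

Does not hold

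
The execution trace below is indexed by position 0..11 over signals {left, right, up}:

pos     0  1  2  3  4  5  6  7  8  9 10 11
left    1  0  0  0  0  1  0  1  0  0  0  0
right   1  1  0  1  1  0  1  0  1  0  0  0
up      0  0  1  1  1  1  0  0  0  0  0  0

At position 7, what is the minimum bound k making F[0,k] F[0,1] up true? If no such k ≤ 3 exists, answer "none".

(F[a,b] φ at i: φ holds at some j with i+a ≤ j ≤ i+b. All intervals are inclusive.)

Scan j = 7,8,… for F[0,1] up:
  j=7: fails
  j=8: fails
  j=9: fails
  j=10: fails
No j in [7,10] satisfies it → none.

none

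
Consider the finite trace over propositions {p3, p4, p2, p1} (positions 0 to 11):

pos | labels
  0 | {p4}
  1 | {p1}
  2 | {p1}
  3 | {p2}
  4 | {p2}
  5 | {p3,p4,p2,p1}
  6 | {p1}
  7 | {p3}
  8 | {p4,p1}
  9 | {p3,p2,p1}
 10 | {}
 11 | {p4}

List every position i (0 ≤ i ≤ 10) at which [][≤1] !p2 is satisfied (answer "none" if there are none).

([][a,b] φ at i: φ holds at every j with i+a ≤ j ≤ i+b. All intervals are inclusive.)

0, 1, 6, 7, 10

Evaluate at each i in [0,10]:
  i=0: ✓ (all of [0,1])
  i=1: ✓ (all of [1,2])
  i=2: ✗ (fails at j=3)
  i=3: ✗ (fails at j=3)
  i=4: ✗ (fails at j=4)
  i=5: ✗ (fails at j=5)
  i=6: ✓ (all of [6,7])
  i=7: ✓ (all of [7,8])
  i=8: ✗ (fails at j=9)
  i=9: ✗ (fails at j=9)
  i=10: ✓ (all of [10,11])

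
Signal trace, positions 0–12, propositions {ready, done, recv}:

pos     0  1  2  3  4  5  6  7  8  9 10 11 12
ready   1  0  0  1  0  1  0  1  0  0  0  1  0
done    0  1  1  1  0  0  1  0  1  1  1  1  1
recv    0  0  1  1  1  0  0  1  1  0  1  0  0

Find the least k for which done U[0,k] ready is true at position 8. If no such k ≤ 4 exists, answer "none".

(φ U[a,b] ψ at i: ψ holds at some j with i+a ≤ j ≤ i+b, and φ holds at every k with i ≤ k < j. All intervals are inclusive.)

Need earliest j ≥ 8 with ready, and done at every k in [8,j-1].
  j=8: rhs fails.
  j=9: rhs fails.
  j=10: rhs fails.
  j=11: rhs holds; lhs holds on [8,10]. k = 3.

3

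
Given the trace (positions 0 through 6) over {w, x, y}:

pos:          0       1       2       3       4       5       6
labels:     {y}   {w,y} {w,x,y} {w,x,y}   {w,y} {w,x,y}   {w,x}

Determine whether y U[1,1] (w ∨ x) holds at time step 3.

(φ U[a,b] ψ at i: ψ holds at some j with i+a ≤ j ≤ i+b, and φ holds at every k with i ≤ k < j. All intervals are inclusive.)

Yes

Need some j in [4,4] with (w ∨ x), and y at every k in [3,j-1].
  j=4: (w ∨ x) holds; y holds at every k in [3,3] → satisfied.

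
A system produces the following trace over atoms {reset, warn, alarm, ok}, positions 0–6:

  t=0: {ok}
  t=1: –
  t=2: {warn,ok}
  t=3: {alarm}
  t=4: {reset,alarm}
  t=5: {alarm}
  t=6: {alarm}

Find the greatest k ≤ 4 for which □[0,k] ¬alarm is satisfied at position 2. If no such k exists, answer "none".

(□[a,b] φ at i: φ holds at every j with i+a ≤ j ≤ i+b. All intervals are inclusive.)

¬alarm must hold from j=2 onward; find where it first fails.
  j=2: holds
  j=3: fails
Holds on [2,2], so largest k = 0.

0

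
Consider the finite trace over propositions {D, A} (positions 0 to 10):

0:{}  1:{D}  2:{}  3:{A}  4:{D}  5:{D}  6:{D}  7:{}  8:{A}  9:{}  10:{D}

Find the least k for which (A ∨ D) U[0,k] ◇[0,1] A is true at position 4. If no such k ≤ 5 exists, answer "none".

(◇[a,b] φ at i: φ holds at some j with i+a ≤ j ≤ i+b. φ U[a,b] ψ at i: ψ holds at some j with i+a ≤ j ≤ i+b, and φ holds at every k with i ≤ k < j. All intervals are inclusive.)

Need earliest j ≥ 4 with ◇[0,1] A, and (A ∨ D) at every k in [4,j-1].
  j=4: rhs fails.
  j=5: rhs fails.
  j=6: rhs fails.
  j=7: rhs holds; lhs holds on [4,6]. k = 3.

3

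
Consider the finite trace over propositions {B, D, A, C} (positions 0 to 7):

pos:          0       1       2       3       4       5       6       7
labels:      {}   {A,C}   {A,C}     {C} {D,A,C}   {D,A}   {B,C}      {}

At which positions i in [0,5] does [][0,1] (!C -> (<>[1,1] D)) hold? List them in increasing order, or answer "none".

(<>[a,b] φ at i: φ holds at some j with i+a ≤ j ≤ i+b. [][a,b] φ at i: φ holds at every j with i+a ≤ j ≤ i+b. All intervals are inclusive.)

1, 2, 3

Evaluate at each i in [0,5]:
  i=0: ✗ (fails at j=0)
  i=1: ✓ (all of [1,2])
  i=2: ✓ (all of [2,3])
  i=3: ✓ (all of [3,4])
  i=4: ✗ (fails at j=5)
  i=5: ✗ (fails at j=5)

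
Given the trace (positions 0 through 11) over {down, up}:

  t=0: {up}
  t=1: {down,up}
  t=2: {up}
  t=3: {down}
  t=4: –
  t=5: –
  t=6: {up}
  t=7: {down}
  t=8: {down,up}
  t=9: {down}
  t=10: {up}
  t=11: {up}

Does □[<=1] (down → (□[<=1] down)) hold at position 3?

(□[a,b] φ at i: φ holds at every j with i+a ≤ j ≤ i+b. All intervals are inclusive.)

Check (down → (□[<=1] down)) at every j in [3,4]:
  j=3: antecedent true; consequent fails at 4 → ✗
  j=4: antecedent false → ✓
Fails at j=3 → formula fails.

No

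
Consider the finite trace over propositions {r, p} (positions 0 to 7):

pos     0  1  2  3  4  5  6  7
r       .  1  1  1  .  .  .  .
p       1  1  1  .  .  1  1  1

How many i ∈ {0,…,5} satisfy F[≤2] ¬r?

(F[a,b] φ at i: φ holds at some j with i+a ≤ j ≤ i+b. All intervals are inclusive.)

5

Evaluate at each i in [0,5]:
  i=0: ✓ (witness j=0)
  i=1: ✗ (none in [1,3])
  i=2: ✓ (witness j=4)
  i=3: ✓ (witness j=4)
  i=4: ✓ (witness j=4)
  i=5: ✓ (witness j=5)
Positions where it holds: {0, 2, 3, 4, 5} → 5.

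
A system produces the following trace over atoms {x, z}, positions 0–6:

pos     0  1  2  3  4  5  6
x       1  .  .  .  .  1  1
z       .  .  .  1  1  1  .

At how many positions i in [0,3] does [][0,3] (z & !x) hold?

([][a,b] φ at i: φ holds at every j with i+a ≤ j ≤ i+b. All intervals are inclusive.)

0

Evaluate at each i in [0,3]:
  i=0: ✗ (fails at j=0)
  i=1: ✗ (fails at j=1)
  i=2: ✗ (fails at j=2)
  i=3: ✗ (fails at j=5)
Positions where it holds: {} → 0.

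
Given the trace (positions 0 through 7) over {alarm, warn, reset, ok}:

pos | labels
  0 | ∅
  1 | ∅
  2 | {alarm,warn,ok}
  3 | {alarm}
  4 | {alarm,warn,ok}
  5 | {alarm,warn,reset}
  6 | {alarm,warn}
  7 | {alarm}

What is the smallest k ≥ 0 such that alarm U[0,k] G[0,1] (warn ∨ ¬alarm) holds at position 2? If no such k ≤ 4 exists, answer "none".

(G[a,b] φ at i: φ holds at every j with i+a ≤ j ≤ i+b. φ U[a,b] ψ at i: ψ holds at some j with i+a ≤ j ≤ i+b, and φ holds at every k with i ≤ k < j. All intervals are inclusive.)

2

Need earliest j ≥ 2 with G[0,1] (warn ∨ ¬alarm), and alarm at every k in [2,j-1].
  j=2: rhs fails.
  j=3: rhs fails.
  j=4: rhs holds; lhs holds on [2,3]. k = 2.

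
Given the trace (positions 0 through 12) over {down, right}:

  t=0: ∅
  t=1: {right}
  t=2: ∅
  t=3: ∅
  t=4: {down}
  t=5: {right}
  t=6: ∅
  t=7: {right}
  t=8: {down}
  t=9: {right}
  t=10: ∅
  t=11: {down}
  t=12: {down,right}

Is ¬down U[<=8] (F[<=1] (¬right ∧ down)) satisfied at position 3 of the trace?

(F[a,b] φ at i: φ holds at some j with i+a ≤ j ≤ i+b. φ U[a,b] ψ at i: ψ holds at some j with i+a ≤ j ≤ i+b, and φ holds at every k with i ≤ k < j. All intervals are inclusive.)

Need some j in [3,11] with F[<=1] (¬right ∧ down), and ¬down at every k in [3,j-1].
  j=3: F[<=1] (¬right ∧ down) holds; no prefix to check → satisfied.

Holds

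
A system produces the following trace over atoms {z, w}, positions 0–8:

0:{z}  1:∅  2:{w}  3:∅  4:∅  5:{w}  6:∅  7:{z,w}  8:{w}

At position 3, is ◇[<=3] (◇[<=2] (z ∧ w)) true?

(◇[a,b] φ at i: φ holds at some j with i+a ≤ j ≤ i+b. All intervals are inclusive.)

Check ◇[<=2] (z ∧ w) at each j in [3,6]:
  j=3: fails (none in [3,5])
  j=4: fails (none in [4,6])
  j=5: holds (witness at 7)
  j=6: holds (witness at 7)
Found at j=5 → formula holds.

Yes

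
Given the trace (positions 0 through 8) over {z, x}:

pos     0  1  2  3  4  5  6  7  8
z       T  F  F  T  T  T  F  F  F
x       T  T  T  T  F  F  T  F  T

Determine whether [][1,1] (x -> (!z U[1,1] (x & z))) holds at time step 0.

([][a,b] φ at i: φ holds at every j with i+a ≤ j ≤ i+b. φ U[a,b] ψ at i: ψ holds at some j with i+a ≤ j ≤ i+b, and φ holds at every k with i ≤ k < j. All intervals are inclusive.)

No

Check (x -> (!z U[1,1] (x & z))) at every j in [1,1]:
  j=1: antecedent true; consequent fails → ✗
Fails at j=1 → formula fails.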